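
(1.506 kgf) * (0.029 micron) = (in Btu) 1 kgf = 9.80665 N, so 1.506 kgf = 1.506 * 9.80665 = 14.768815 N. 1 micron = 1e-06 m, so 0.029 micron = 0.029 * 1e-06 = 2.9e-08 m. Combine: 14.768815 N * 2.9e-08 m = 4.2829563e-07 J. 1 Btu = 1055.0559 J, so 4.2829563e-07 J = 4.2829563e-07 / 1055.0559 = 4.0594593e-10 Btu ≈ 4.059e-10 Btu (4 s.f.). Final answer: 4.059e-10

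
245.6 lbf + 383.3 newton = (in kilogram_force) 150.5. Check: 1 lbf = 4.4482216 N, so 245.6 lbf = 245.6 * 4.4482216 = 1092.4832 N. 383.3 newton = 383.3 N. Sum: 1092.4832 + 383.3 = 1475.7832 N. 1 kilogram_force = 9.80665 N, so 1475.7832 N = 1475.7832 / 9.80665 = 150.48801 kilogram_force ≈ 150.5 kilogram_force (4 s.f.).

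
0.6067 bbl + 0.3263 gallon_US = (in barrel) 1 bbl = 0.15898729 m^3, so 0.6067 bbl = 0.6067 * 0.15898729 = 0.096457592 m^3. 1 gallon_US = 0.0037854118 m^3, so 0.3263 gallon_US = 0.3263 * 0.0037854118 = 0.0012351799 m^3. Sum: 0.096457592 + 0.0012351799 = 0.097692772 m^3. 1 barrel = 0.15898729 m^3, so 0.097692772 m^3 = 0.097692772 / 0.15898729 = 0.61446905 barrel ≈ 0.6145 barrel (4 s.f.). Final answer: 0.6145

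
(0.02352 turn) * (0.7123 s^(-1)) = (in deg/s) 6.031. Check: 1 turn = 6.2831853 rad, so 0.02352 turn = 0.02352 * 6.2831853 = 0.14778052 rad. 0.7123 s^(-1) = 0.7123 Hz. Combine: 0.14778052 rad * 0.7123 Hz = 0.10526406 rad/s. 1 deg/s = 0.017453293 rad/s, so 0.10526406 rad/s = 0.10526406 / 0.017453293 = 6.0311866 deg/s ≈ 6.031 deg/s (4 s.f.).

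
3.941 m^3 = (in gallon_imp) 1 gallon_imp = 0.00454609 m^3, so 3.941 m^3 = 3.941 / 0.00454609 = 866.89881 gallon_imp ≈ 866.9 gallon_imp (4 s.f.). Final answer: 866.9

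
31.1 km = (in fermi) 1 km = 1000 m, so 31.1 km = 31.1 * 1000 = 31100 m. 1 fermi = 1e-15 m, so 31100 m = 31100 / 1e-15 = 3.11e+19 fermi. Final answer: 3.11e+19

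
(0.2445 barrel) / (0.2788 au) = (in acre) 2.303e-16. Check: 1 barrel = 0.15898729 m^3, so 0.2445 barrel = 0.2445 * 0.15898729 = 0.038872394 m^3. 1 au = 1.4959787e+11 m, so 0.2788 au = 0.2788 * 1.4959787e+11 = 4.1707886e+10 m. Combine: 0.038872394 m^3 / 4.1707886e+10 m = 9.3201543e-13 m^2. 1 acre = 4046.8564 m^2, so 9.3201543e-13 m^2 = 9.3201543e-13 / 4046.8564 = 2.3030603e-16 acre ≈ 2.303e-16 acre (4 s.f.).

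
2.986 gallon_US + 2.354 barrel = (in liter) 1 gallon_US = 0.0037854118 m^3, so 2.986 gallon_US = 2.986 * 0.0037854118 = 0.01130324 m^3. 1 barrel = 0.15898729 m^3, so 2.354 barrel = 2.354 * 0.15898729 = 0.37425609 m^3. Sum: 0.01130324 + 0.37425609 = 0.38555933 m^3. 1 liter = 0.001 m^3, so 0.38555933 m^3 = 0.38555933 / 0.001 = 385.55933 liter ≈ 385.6 liter (4 s.f.). Final answer: 385.6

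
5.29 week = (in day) 1 week = 604800 s, so 5.29 week = 5.29 * 604800 = 3199392 s. 1 day = 86400 s, so 3199392 s = 3199392 / 86400 = 37.03 day. Final answer: 37.03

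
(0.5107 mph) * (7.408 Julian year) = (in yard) 1 mph = 0.44704 m/s, so 0.5107 mph = 0.5107 * 0.44704 = 0.22830333 m/s. 1 Julian year = 31557600 s, so 7.408 Julian year = 7.408 * 31557600 = 2.337787e+08 s. Combine: 0.22830333 m/s * 2.337787e+08 s = 53372455 m. 1 yard = 0.9144 m, so 53372455 m = 53372455 / 0.9144 = 58368827 yard ≈ 5.837e+07 yard (4 s.f.). Final answer: 5.837e+07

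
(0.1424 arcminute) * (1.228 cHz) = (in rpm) 4.857e-06. Check: 1 arcminute = 0.00029088821 rad, so 0.1424 arcminute = 0.1424 * 0.00029088821 = 4.1422481e-05 rad. 1 cHz = 0.01 Hz, so 1.228 cHz = 1.228 * 0.01 = 0.01228 Hz. Combine: 4.1422481e-05 rad * 0.01228 Hz = 5.0866807e-07 rad/s. 1 rpm = 0.10471976 rad/s, so 5.0866807e-07 rad/s = 5.0866807e-07 / 0.10471976 = 4.8574222e-06 rpm ≈ 4.857e-06 rpm (4 s.f.).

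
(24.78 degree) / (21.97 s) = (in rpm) 0.188. Check: 1 degree = 0.017453293 rad, so 24.78 degree = 24.78 * 0.017453293 = 0.43249259 rad. 21.97 s is already in s. Combine: 0.43249259 rad / 21.97 s = 0.019685598 rad/s. 1 rpm = 0.10471976 rad/s, so 0.019685598 rad/s = 0.019685598 / 0.10471976 = 0.18798361 rpm ≈ 0.188 rpm (4 s.f.).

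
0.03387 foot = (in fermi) 1.032e+13. Check: 1 foot = 0.3048 m, so 0.03387 foot = 0.03387 * 0.3048 = 0.010323576 m. 1 fermi = 1e-15 m, so 0.010323576 m = 0.010323576 / 1e-15 = 1.0323576e+13 fermi ≈ 1.032e+13 fermi (4 s.f.).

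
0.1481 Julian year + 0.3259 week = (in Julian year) 0.1543. Check: 1 Julian year = 31557600 s, so 0.1481 Julian year = 0.1481 * 31557600 = 4673680.6 s. 1 week = 604800 s, so 0.3259 week = 0.3259 * 604800 = 197104.32 s. Sum: 4673680.6 + 197104.32 = 4870784.9 s. 1 Julian year = 31557600 s, so 4870784.9 s = 4870784.9 / 31557600 = 0.15434586 Julian year ≈ 0.1543 Julian year (4 s.f.).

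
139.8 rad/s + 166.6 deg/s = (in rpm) 139.8 rad/s is already in rad/s. 1 deg/s = 0.017453293 rad/s, so 166.6 deg/s = 166.6 * 0.017453293 = 2.9077185 rad/s. Sum: 139.8 + 2.9077185 = 142.70772 rad/s. 1 rpm = 0.10471976 rad/s, so 142.70772 rad/s = 142.70772 / 0.10471976 = 1362.7583 rpm ≈ 1363 rpm (4 s.f.). Final answer: 1363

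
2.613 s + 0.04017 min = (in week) 2.613 s is already in s. 1 min = 60 s, so 0.04017 min = 0.04017 * 60 = 2.4102 s. Sum: 2.613 + 2.4102 = 5.0232 s. 1 week = 604800 s, so 5.0232 s = 5.0232 / 604800 = 8.3055556e-06 week ≈ 8.306e-06 week (4 s.f.). Final answer: 8.306e-06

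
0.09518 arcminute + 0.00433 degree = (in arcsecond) 21.3. Check: 1 arcminute = 0.00029088821 rad, so 0.09518 arcminute = 0.09518 * 0.00029088821 = 2.768674e-05 rad. 1 degree = 0.017453293 rad, so 0.00433 degree = 0.00433 * 0.017453293 = 7.5572757e-05 rad. Sum: 2.768674e-05 + 7.5572757e-05 = 0.0001032595 rad. 1 arcsecond = 4.8481368e-06 rad, so 0.0001032595 rad = 0.0001032595 / 4.8481368e-06 = 21.2988 arcsecond ≈ 21.3 arcsecond (4 s.f.).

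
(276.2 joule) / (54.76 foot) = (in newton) 16.55. Check: 276.2 joule = 276.2 J. 1 foot = 0.3048 m, so 54.76 foot = 54.76 * 0.3048 = 16.690848 m. Combine: 276.2 J / 16.690848 m = 16.547991 N. 16.547991 N = 16.547991 newton ≈ 16.55 newton (4 s.f.).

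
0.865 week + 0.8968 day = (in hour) 166.8. Check: 1 week = 604800 s, so 0.865 week = 0.865 * 604800 = 523152 s. 1 day = 86400 s, so 0.8968 day = 0.8968 * 86400 = 77483.52 s. Sum: 523152 + 77483.52 = 600635.52 s. 1 hour = 3600 s, so 600635.52 s = 600635.52 / 3600 = 166.8432 hour ≈ 166.8 hour (4 s.f.).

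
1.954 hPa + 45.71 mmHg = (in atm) 0.06207. Check: 1 hPa = 100 Pa, so 1.954 hPa = 1.954 * 100 = 195.4 Pa. 1 mmHg = 133.32237 Pa, so 45.71 mmHg = 45.71 * 133.32237 = 6094.1655 Pa. Sum: 195.4 + 6094.1655 = 6289.5655 Pa. 1 atm = 101325 Pa, so 6289.5655 Pa = 6289.5655 / 101325 = 0.062073185 atm ≈ 0.06207 atm (4 s.f.).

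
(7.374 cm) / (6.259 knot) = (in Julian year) 1 cm = 0.01 m, so 7.374 cm = 7.374 * 0.01 = 0.07374 m. 1 knot = 0.51444444 m/s, so 6.259 knot = 6.259 * 0.51444444 = 3.2199078 m/s. Combine: 0.07374 m / 3.2199078 m/s = 0.022901277 s. 1 Julian year = 31557600 s, so 0.022901277 s = 0.022901277 / 31557600 = 7.2569768e-10 Julian year ≈ 7.257e-10 Julian year (4 s.f.). Final answer: 7.257e-10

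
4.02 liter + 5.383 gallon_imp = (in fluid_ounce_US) 1 liter = 0.001 m^3, so 4.02 liter = 4.02 * 0.001 = 0.00402 m^3. 1 gallon_imp = 0.00454609 m^3, so 5.383 gallon_imp = 5.383 * 0.00454609 = 0.024471602 m^3. Sum: 0.00402 + 0.024471602 = 0.028491602 m^3. 1 fluid_ounce_US = 2.957353e-05 m^3, so 0.028491602 m^3 = 0.028491602 / 2.957353e-05 = 963.41569 fluid_ounce_US ≈ 963.4 fluid_ounce_US (4 s.f.). Final answer: 963.4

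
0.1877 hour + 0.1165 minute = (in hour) 0.1896. Check: 1 hour = 3600 s, so 0.1877 hour = 0.1877 * 3600 = 675.72 s. 1 minute = 60 s, so 0.1165 minute = 0.1165 * 60 = 6.99 s. Sum: 675.72 + 6.99 = 682.71 s. 1 hour = 3600 s, so 682.71 s = 682.71 / 3600 = 0.18964167 hour ≈ 0.1896 hour (4 s.f.).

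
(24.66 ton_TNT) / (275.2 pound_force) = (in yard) 1 ton_TNT = 4.184e+09 J, so 24.66 ton_TNT = 24.66 * 4.184e+09 = 1.0317744e+11 J. 1 pound_force = 4.4482216 N, so 275.2 pound_force = 275.2 * 4.4482216 = 1224.1506 N. Combine: 1.0317744e+11 J / 1224.1506 N = 84284925 m. 1 yard = 0.9144 m, so 84284925 m = 84284925 / 0.9144 = 92175114 yard ≈ 9.218e+07 yard (4 s.f.). Final answer: 9.218e+07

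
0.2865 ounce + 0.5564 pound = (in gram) 1 ounce = 0.028349523 kg, so 0.2865 ounce = 0.2865 * 0.028349523 = 0.0081221384 kg. 1 pound = 0.45359237 kg, so 0.5564 pound = 0.5564 * 0.45359237 = 0.25237879 kg. Sum: 0.0081221384 + 0.25237879 = 0.26050093 kg. 1 gram = 0.001 kg, so 0.26050093 kg = 0.26050093 / 0.001 = 260.50093 gram ≈ 260.5 gram (4 s.f.). Final answer: 260.5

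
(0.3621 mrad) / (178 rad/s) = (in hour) 5.651e-10. Check: 1 mrad = 0.001 rad, so 0.3621 mrad = 0.3621 * 0.001 = 0.0003621 rad. 178 rad/s is already in rad/s. Combine: 0.0003621 rad / 178 rad/s = 2.0342697e-06 s. 1 hour = 3600 s, so 2.0342697e-06 s = 2.0342697e-06 / 3600 = 5.6507491e-10 hour ≈ 5.651e-10 hour (4 s.f.).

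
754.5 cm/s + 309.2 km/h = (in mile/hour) 1 cm/s = 0.01 m/s, so 754.5 cm/s = 754.5 * 0.01 = 7.545 m/s. 1 km/h = 0.27777778 m/s, so 309.2 km/h = 309.2 * 0.27777778 = 85.888889 m/s. Sum: 7.545 + 85.888889 = 93.433889 m/s. 1 mile/hour = 0.44704 m/s, so 93.433889 m/s = 93.433889 / 0.44704 = 209.00566 mile/hour ≈ 209 mile/hour (4 s.f.). Final answer: 209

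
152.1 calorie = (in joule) 1 calorie = 4.184 J, so 152.1 calorie = 152.1 * 4.184 = 636.3864 J. 636.3864 J = 636.3864 joule ≈ 636.4 joule (4 s.f.). Final answer: 636.4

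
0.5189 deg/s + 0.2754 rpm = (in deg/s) 1 deg/s = 0.017453293 rad/s, so 0.5189 deg/s = 0.5189 * 0.017453293 = 0.0090565135 rad/s. 1 rpm = 0.10471976 rad/s, so 0.2754 rpm = 0.2754 * 0.10471976 = 0.028839821 rad/s. Sum: 0.0090565135 + 0.028839821 = 0.037896334 rad/s. 1 deg/s = 0.017453293 rad/s, so 0.037896334 rad/s = 0.037896334 / 0.017453293 = 2.1713 deg/s ≈ 2.171 deg/s (4 s.f.). Final answer: 2.171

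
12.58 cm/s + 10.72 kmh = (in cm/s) 310.4. Check: 1 cm/s = 0.01 m/s, so 12.58 cm/s = 12.58 * 0.01 = 0.1258 m/s. 1 kmh = 0.27777778 m/s, so 10.72 kmh = 10.72 * 0.27777778 = 2.9777778 m/s. Sum: 0.1258 + 2.9777778 = 3.1035778 m/s. 1 cm/s = 0.01 m/s, so 3.1035778 m/s = 3.1035778 / 0.01 = 310.35778 cm/s ≈ 310.4 cm/s (4 s.f.).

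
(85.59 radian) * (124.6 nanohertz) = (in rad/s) 1.066e-05. Check: 85.59 radian = 85.59 rad. 1 nanohertz = 1e-09 Hz, so 124.6 nanohertz = 124.6 * 1e-09 = 1.246e-07 Hz. Combine: 85.59 rad * 1.246e-07 Hz = 1.0664514e-05 rad/s. Result: 1.0664514e-05 rad/s ≈ 1.066e-05 rad/s (4 s.f.).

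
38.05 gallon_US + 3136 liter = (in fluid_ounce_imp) 1 gallon_US = 0.0037854118 m^3, so 38.05 gallon_US = 38.05 * 0.0037854118 = 0.14403492 m^3. 1 liter = 0.001 m^3, so 3136 liter = 3136 * 0.001 = 3.136 m^3. Sum: 0.14403492 + 3.136 = 3.2800349 m^3. 1 fluid_ounce_imp = 2.8413063e-05 m^3, so 3.2800349 m^3 = 3.2800349 / 2.8413063e-05 = 115441.09 fluid_ounce_imp ≈ 1.154e+05 fluid_ounce_imp (4 s.f.). Final answer: 1.154e+05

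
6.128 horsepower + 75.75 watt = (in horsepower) 1 horsepower = 745.69987 W, so 6.128 horsepower = 6.128 * 745.69987 = 4569.6488 W. 75.75 watt = 75.75 W. Sum: 4569.6488 + 75.75 = 4645.3988 W. 1 horsepower = 745.69987 W, so 4645.3988 W = 4645.3988 / 745.69987 = 6.2295824 horsepower ≈ 6.23 horsepower (4 s.f.). Final answer: 6.23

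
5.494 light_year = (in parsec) 1.684. Check: 1 light_year = 9.4607305e+15 m, so 5.494 light_year = 5.494 * 9.4607305e+15 = 5.1977253e+16 m. 1 parsec = 3.0856776e+16 m, so 5.1977253e+16 m = 5.1977253e+16 / 3.0856776e+16 = 1.6844681 parsec ≈ 1.684 parsec (4 s.f.).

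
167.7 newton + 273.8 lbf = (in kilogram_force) 167.7 newton = 167.7 N. 1 lbf = 4.4482216 N, so 273.8 lbf = 273.8 * 4.4482216 = 1217.9231 N. Sum: 167.7 + 1217.9231 = 1385.6231 N. 1 kilogram_force = 9.80665 N, so 1385.6231 N = 1385.6231 / 9.80665 = 141.29423 kilogram_force ≈ 141.3 kilogram_force (4 s.f.). Final answer: 141.3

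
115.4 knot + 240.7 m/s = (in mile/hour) 671.2. Check: 1 knot = 0.51444444 m/s, so 115.4 knot = 115.4 * 0.51444444 = 59.366889 m/s. 240.7 m/s is already in m/s. Sum: 59.366889 + 240.7 = 300.06689 m/s. 1 mile/hour = 0.44704 m/s, so 300.06689 m/s = 300.06689 / 0.44704 = 671.23051 mile/hour ≈ 671.2 mile/hour (4 s.f.).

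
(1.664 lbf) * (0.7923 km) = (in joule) 5864. Check: 1 lbf = 4.4482216 N, so 1.664 lbf = 1.664 * 4.4482216 = 7.4018408 N. 1 km = 1000 m, so 0.7923 km = 0.7923 * 1000 = 792.3 m. Combine: 7.4018408 N * 792.3 m = 5864.4784 J. 5864.4784 J = 5864.4784 joule ≈ 5864 joule (4 s.f.).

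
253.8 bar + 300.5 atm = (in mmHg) 1 bar = 100000 Pa, so 253.8 bar = 253.8 * 100000 = 25380000 Pa. 1 atm = 101325 Pa, so 300.5 atm = 300.5 * 101325 = 30448162 Pa. Sum: 25380000 + 30448162 = 55828162 Pa. 1 mmHg = 133.32237 Pa, so 55828162 Pa = 55828162 / 133.32237 = 418745.66 mmHg ≈ 4.187e+05 mmHg (4 s.f.). Final answer: 4.187e+05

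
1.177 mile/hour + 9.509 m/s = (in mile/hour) 1 mile/hour = 0.44704 m/s, so 1.177 mile/hour = 1.177 * 0.44704 = 0.52616608 m/s. 9.509 m/s is already in m/s. Sum: 0.52616608 + 9.509 = 10.035166 m/s. 1 mile/hour = 0.44704 m/s, so 10.035166 m/s = 10.035166 / 0.44704 = 22.448027 mile/hour ≈ 22.45 mile/hour (4 s.f.). Final answer: 22.45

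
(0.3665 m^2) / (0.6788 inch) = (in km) 0.3665 m^2 is already in m^2. 1 inch = 0.0254 m, so 0.6788 inch = 0.6788 * 0.0254 = 0.01724152 m. Combine: 0.3665 m^2 / 0.01724152 m = 21.256827 m. 1 km = 1000 m, so 21.256827 m = 21.256827 / 1000 = 0.021256827 km ≈ 0.02126 km (4 s.f.). Final answer: 0.02126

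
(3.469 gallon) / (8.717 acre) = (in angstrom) 1 gallon = 0.0037854118 m^3, so 3.469 gallon = 3.469 * 0.0037854118 = 0.013131593 m^3. 1 acre = 4046.8564 m^2, so 8.717 acre = 8.717 * 4046.8564 = 35276.447 m^2. Combine: 0.013131593 m^3 / 35276.447 m^2 = 3.7224818e-07 m. 1 angstrom = 1e-10 m, so 3.7224818e-07 m = 3.7224818e-07 / 1e-10 = 3722.4818 angstrom ≈ 3722 angstrom (4 s.f.). Final answer: 3722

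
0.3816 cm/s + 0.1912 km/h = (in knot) 0.1107. Check: 1 cm/s = 0.01 m/s, so 0.3816 cm/s = 0.3816 * 0.01 = 0.003816 m/s. 1 km/h = 0.27777778 m/s, so 0.1912 km/h = 0.1912 * 0.27777778 = 0.053111111 m/s. Sum: 0.003816 + 0.053111111 = 0.056927111 m/s. 1 knot = 0.51444444 m/s, so 0.056927111 m/s = 0.056927111 / 0.51444444 = 0.11065745 knot ≈ 0.1107 knot (4 s.f.).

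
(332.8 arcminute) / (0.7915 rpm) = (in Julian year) 3.701e-08. Check: 1 arcminute = 0.00029088821 rad, so 332.8 arcminute = 332.8 * 0.00029088821 = 0.096807596 rad. 1 rpm = 0.10471976 rad/s, so 0.7915 rpm = 0.7915 * 0.10471976 = 0.082885686 rad/s. Combine: 0.096807596 rad / 0.082885686 rad/s = 1.1679652 s. 1 Julian year = 31557600 s, so 1.1679652 s = 1.1679652 / 31557600 = 3.7010583e-08 Julian year ≈ 3.701e-08 Julian year (4 s.f.).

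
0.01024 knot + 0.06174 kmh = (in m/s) 0.02242. Check: 1 knot = 0.51444444 m/s, so 0.01024 knot = 0.01024 * 0.51444444 = 0.0052679111 m/s. 1 kmh = 0.27777778 m/s, so 0.06174 kmh = 0.06174 * 0.27777778 = 0.01715 m/s. Sum: 0.0052679111 + 0.01715 = 0.022417911 m/s. Result: 0.022417911 m/s ≈ 0.02242 m/s (4 s.f.).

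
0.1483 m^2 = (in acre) 3.665e-05. Check: 1 acre = 4046.8564 m^2, so 0.1483 m^2 = 0.1483 / 4046.8564 = 3.6645728e-05 acre ≈ 3.665e-05 acre (4 s.f.).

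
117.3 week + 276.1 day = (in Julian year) 1 week = 604800 s, so 117.3 week = 117.3 * 604800 = 70943040 s. 1 day = 86400 s, so 276.1 day = 276.1 * 86400 = 23855040 s. Sum: 70943040 + 23855040 = 94798080 s. 1 Julian year = 31557600 s, so 94798080 s = 94798080 / 31557600 = 3.0039699 Julian year ≈ 3.004 Julian year (4 s.f.). Final answer: 3.004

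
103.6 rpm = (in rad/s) 1 rpm = 0.10471976 rad/s, so 103.6 rpm = 103.6 * 0.10471976 = 10.848967 rad/s. Result: 10.848967 rad/s ≈ 10.85 rad/s (4 s.f.). Final answer: 10.85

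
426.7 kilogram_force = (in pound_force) 1 kilogram_force = 9.80665 N, so 426.7 kilogram_force = 426.7 * 9.80665 = 4184.4976 N. 1 pound_force = 4.4482216 N, so 4184.4976 N = 4184.4976 / 4.4482216 = 940.71247 pound_force ≈ 940.7 pound_force (4 s.f.). Final answer: 940.7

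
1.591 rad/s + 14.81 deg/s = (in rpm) 17.66. Check: 1.591 rad/s is already in rad/s. 1 deg/s = 0.017453293 rad/s, so 14.81 deg/s = 14.81 * 0.017453293 = 0.25848326 rad/s. Sum: 1.591 + 0.25848326 = 1.8494833 rad/s. 1 rpm = 0.10471976 rad/s, so 1.8494833 rad/s = 1.8494833 / 0.10471976 = 17.661264 rpm ≈ 17.66 rpm (4 s.f.).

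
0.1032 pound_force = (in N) 1 pound_force = 4.4482216 N, so 0.1032 pound_force = 0.1032 * 4.4482216 = 0.45905647 N. Result: 0.45905647 N ≈ 0.4591 N (4 s.f.). Final answer: 0.4591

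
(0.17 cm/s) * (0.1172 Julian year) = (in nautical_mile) 1 cm/s = 0.01 m/s, so 0.17 cm/s = 0.17 * 0.01 = 0.0017 m/s. 1 Julian year = 31557600 s, so 0.1172 Julian year = 0.1172 * 31557600 = 3698550.7 s. Combine: 0.0017 m/s * 3698550.7 s = 6287.5362 m. 1 nautical_mile = 1852 m, so 6287.5362 m = 6287.5362 / 1852 = 3.394998 nautical_mile ≈ 3.395 nautical_mile (4 s.f.). Final answer: 3.395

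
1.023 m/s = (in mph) 2.288. Check: 1 mph = 0.44704 m/s, so 1.023 m/s = 1.023 / 0.44704 = 2.2883858 mph ≈ 2.288 mph (4 s.f.).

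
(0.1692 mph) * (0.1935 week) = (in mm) 8.852e+06. Check: 1 mph = 0.44704 m/s, so 0.1692 mph = 0.1692 * 0.44704 = 0.075639168 m/s. 1 week = 604800 s, so 0.1935 week = 0.1935 * 604800 = 117028.8 s. Combine: 0.075639168 m/s * 117028.8 s = 8851.9611 m. 1 mm = 0.001 m, so 8851.9611 m = 8851.9611 / 0.001 = 8851961.1 mm ≈ 8.852e+06 mm (4 s.f.).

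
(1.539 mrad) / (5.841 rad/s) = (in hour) 1 mrad = 0.001 rad, so 1.539 mrad = 1.539 * 0.001 = 0.001539 rad. 5.841 rad/s is already in rad/s. Combine: 0.001539 rad / 5.841 rad/s = 0.00026348228 s. 1 hour = 3600 s, so 0.00026348228 s = 0.00026348228 / 3600 = 7.3189522e-08 hour ≈ 7.319e-08 hour (4 s.f.). Final answer: 7.319e-08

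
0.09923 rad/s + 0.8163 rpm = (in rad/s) 0.09923 rad/s is already in rad/s. 1 rpm = 0.10471976 rad/s, so 0.8163 rpm = 0.8163 * 0.10471976 = 0.085482736 rad/s. Sum: 0.09923 + 0.085482736 = 0.18471274 rad/s. Result: 0.18471274 rad/s ≈ 0.1847 rad/s (4 s.f.). Final answer: 0.1847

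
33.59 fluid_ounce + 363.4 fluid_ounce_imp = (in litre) 11.32. Check: 1 fluid_ounce = 2.957353e-05 m^3, so 33.59 fluid_ounce = 33.59 * 2.957353e-05 = 0.00099337486 m^3. 1 fluid_ounce_imp = 2.8413063e-05 m^3, so 363.4 fluid_ounce_imp = 363.4 * 2.8413063e-05 = 0.010325307 m^3. Sum: 0.00099337486 + 0.010325307 = 0.011318682 m^3. 1 litre = 0.001 m^3, so 0.011318682 m^3 = 0.011318682 / 0.001 = 11.318682 litre ≈ 11.32 litre (4 s.f.).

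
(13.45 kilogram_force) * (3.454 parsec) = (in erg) 1 kilogram_force = 9.80665 N, so 13.45 kilogram_force = 13.45 * 9.80665 = 131.89944 N. 1 parsec = 3.0856776e+16 m, so 3.454 parsec = 3.454 * 3.0856776e+16 = 1.065793e+17 m. Combine: 131.89944 N * 1.065793e+17 m = 1.4057751e+19 J. 1 erg = 1e-07 J, so 1.4057751e+19 J = 1.4057751e+19 / 1e-07 = 1.4057751e+26 erg ≈ 1.406e+26 erg (4 s.f.). Final answer: 1.406e+26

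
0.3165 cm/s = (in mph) 1 cm/s = 0.01 m/s, so 0.3165 cm/s = 0.3165 * 0.01 = 0.003165 m/s. 1 mph = 0.44704 m/s, so 0.003165 m/s = 0.003165 / 0.44704 = 0.0070799034 mph ≈ 0.00708 mph (4 s.f.). Final answer: 0.00708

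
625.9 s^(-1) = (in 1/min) 625.9 s^(-1) = 625.9 Hz. 1 1/min = 0.016666667 Hz, so 625.9 Hz = 625.9 / 0.016666667 = 37554 1/min ≈ 3.755e+04 1/min (4 s.f.). Final answer: 3.755e+04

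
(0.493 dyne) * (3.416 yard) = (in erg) 1 dyne = 1e-05 N, so 0.493 dyne = 0.493 * 1e-05 = 4.93e-06 N. 1 yard = 0.9144 m, so 3.416 yard = 3.416 * 0.9144 = 3.1235904 m. Combine: 4.93e-06 N * 3.1235904 m = 1.5399301e-05 J. 1 erg = 1e-07 J, so 1.5399301e-05 J = 1.5399301e-05 / 1e-07 = 153.99301 erg ≈ 154 erg (4 s.f.). Final answer: 154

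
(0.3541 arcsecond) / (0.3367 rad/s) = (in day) 1 arcsecond = 4.8481368e-06 rad, so 0.3541 arcsecond = 0.3541 * 4.8481368e-06 = 1.7167252e-06 rad. 0.3367 rad/s is already in rad/s. Combine: 1.7167252e-06 rad / 0.3367 rad/s = 5.0986791e-06 s. 1 day = 86400 s, so 5.0986791e-06 s = 5.0986791e-06 / 86400 = 5.9012489e-11 day ≈ 5.901e-11 day (4 s.f.). Final answer: 5.901e-11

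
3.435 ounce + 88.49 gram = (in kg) 1 ounce = 0.028349523 kg, so 3.435 ounce = 3.435 * 0.028349523 = 0.097380612 kg. 1 gram = 0.001 kg, so 88.49 gram = 88.49 * 0.001 = 0.08849 kg. Sum: 0.097380612 + 0.08849 = 0.18587061 kg. Result: 0.18587061 kg ≈ 0.1859 kg (4 s.f.). Final answer: 0.1859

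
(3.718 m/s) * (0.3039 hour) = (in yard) 3.718 m/s is already in m/s. 1 hour = 3600 s, so 0.3039 hour = 0.3039 * 3600 = 1094.04 s. Combine: 3.718 m/s * 1094.04 s = 4067.6407 m. 1 yard = 0.9144 m, so 4067.6407 m = 4067.6407 / 0.9144 = 4448.426 yard ≈ 4448 yard (4 s.f.). Final answer: 4448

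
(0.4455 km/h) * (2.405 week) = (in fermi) 1.8e+20. Check: 1 km/h = 0.27777778 m/s, so 0.4455 km/h = 0.4455 * 0.27777778 = 0.12375 m/s. 1 week = 604800 s, so 2.405 week = 2.405 * 604800 = 1454544 s. Combine: 0.12375 m/s * 1454544 s = 179999.82 m. 1 fermi = 1e-15 m, so 179999.82 m = 179999.82 / 1e-15 = 1.7999982e+20 fermi ≈ 1.8e+20 fermi (4 s.f.).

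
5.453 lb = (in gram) 1 lb = 0.45359237 kg, so 5.453 lb = 5.453 * 0.45359237 = 2.4734392 kg. 1 gram = 0.001 kg, so 2.4734392 kg = 2.4734392 / 0.001 = 2473.4392 gram ≈ 2473 gram (4 s.f.). Final answer: 2473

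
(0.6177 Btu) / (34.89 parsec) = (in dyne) 6.053e-11. Check: 1 Btu = 1055.0559 J, so 0.6177 Btu = 0.6177 * 1055.0559 = 651.708 J. 1 parsec = 3.0856776e+16 m, so 34.89 parsec = 34.89 * 3.0856776e+16 = 1.0765929e+18 m. Combine: 651.708 J / 1.0765929e+18 m = 6.0534302e-16 N. 1 dyne = 1e-05 N, so 6.0534302e-16 N = 6.0534302e-16 / 1e-05 = 6.0534302e-11 dyne ≈ 6.053e-11 dyne (4 s.f.).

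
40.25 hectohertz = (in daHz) 1 hectohertz = 100 Hz, so 40.25 hectohertz = 40.25 * 100 = 4025 Hz. 1 daHz = 10 Hz, so 4025 Hz = 4025 / 10 = 402.5 daHz. Final answer: 402.5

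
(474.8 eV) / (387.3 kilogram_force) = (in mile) 1 eV = 1.6021766e-19 J, so 474.8 eV = 474.8 * 1.6021766e-19 = 7.6071347e-17 J. 1 kilogram_force = 9.80665 N, so 387.3 kilogram_force = 387.3 * 9.80665 = 3798.1155 N. Combine: 7.6071347e-17 J / 3798.1155 N = 2.0028708e-20 m. 1 mile = 1609.344 m, so 2.0028708e-20 m = 2.0028708e-20 / 1609.344 = 1.2445262e-23 mile ≈ 1.245e-23 mile (4 s.f.). Final answer: 1.245e-23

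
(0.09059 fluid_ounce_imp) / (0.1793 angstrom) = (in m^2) 1 fluid_ounce_imp = 2.8413063e-05 m^3, so 0.09059 fluid_ounce_imp = 0.09059 * 2.8413063e-05 = 2.5739393e-06 m^3. 1 angstrom = 1e-10 m, so 0.1793 angstrom = 0.1793 * 1e-10 = 1.793e-11 m. Combine: 2.5739393e-06 m^3 / 1.793e-11 m = 143554.9 m^2. Result: 143554.9 m^2 ≈ 1.436e+05 m^2 (4 s.f.). Final answer: 1.436e+05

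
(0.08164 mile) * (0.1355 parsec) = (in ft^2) 1 mile = 1609.344 m, so 0.08164 mile = 0.08164 * 1609.344 = 131.38684 m. 1 parsec = 3.0856776e+16 m, so 0.1355 parsec = 0.1355 * 3.0856776e+16 = 4.1810931e+15 m. Combine: 131.38684 m * 4.1810931e+15 m = 5.4934063e+17 m^2. 1 ft^2 = 0.09290304 m^2, so 5.4934063e+17 m^2 = 5.4934063e+17 / 0.09290304 = 5.9130533e+18 ft^2 ≈ 5.913e+18 ft^2 (4 s.f.). Final answer: 5.913e+18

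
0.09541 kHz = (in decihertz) 954.1. Check: 1 kHz = 1000 Hz, so 0.09541 kHz = 0.09541 * 1000 = 95.41 Hz. 1 decihertz = 0.1 Hz, so 95.41 Hz = 95.41 / 0.1 = 954.1 decihertz.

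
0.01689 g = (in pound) 1 g = 0.001 kg, so 0.01689 g = 0.01689 * 0.001 = 1.689e-05 kg. 1 pound = 0.45359237 kg, so 1.689e-05 kg = 1.689e-05 / 0.45359237 = 3.7236076e-05 pound ≈ 3.724e-05 pound (4 s.f.). Final answer: 3.724e-05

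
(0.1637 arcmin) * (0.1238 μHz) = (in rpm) 1 arcmin = 0.00029088821 rad, so 0.1637 arcmin = 0.1637 * 0.00029088821 = 4.76184e-05 rad. 1 μHz = 1e-06 Hz, so 0.1238 μHz = 0.1238 * 1e-06 = 1.238e-07 Hz. Combine: 4.76184e-05 rad * 1.238e-07 Hz = 5.8951579e-12 rad/s. 1 rpm = 0.10471976 rad/s, so 5.8951579e-12 rad/s = 5.8951579e-12 / 0.10471976 = 5.6294611e-11 rpm ≈ 5.629e-11 rpm (4 s.f.). Final answer: 5.629e-11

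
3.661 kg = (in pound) 8.071. Check: 1 pound = 0.45359237 kg, so 3.661 kg = 3.661 / 0.45359237 = 8.0711234 pound ≈ 8.071 pound (4 s.f.).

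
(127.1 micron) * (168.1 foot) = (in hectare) 6.512e-07. Check: 1 micron = 1e-06 m, so 127.1 micron = 127.1 * 1e-06 = 0.0001271 m. 1 foot = 0.3048 m, so 168.1 foot = 168.1 * 0.3048 = 51.23688 m. Combine: 0.0001271 m * 51.23688 m = 0.0065122074 m^2. 1 hectare = 10000 m^2, so 0.0065122074 m^2 = 0.0065122074 / 10000 = 6.5122074e-07 hectare ≈ 6.512e-07 hectare (4 s.f.).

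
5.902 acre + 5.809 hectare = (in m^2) 8.197e+04. Check: 1 acre = 4046.8564 m^2, so 5.902 acre = 5.902 * 4046.8564 = 23884.547 m^2. 1 hectare = 10000 m^2, so 5.809 hectare = 5.809 * 10000 = 58090 m^2. Sum: 23884.547 + 58090 = 81974.547 m^2. Result: 81974.547 m^2 ≈ 8.197e+04 m^2 (4 s.f.).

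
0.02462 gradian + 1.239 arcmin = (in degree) 0.04281. Check: 1 gradian = 0.015707963 rad, so 0.02462 gradian = 0.02462 * 0.015707963 = 0.00038673006 rad. 1 arcmin = 0.00029088821 rad, so 1.239 arcmin = 1.239 * 0.00029088821 = 0.00036041049 rad. Sum: 0.00038673006 + 0.00036041049 = 0.00074714055 rad. 1 degree = 0.017453293 rad, so 0.00074714055 rad = 0.00074714055 / 0.017453293 = 0.042808 degree ≈ 0.04281 degree (4 s.f.).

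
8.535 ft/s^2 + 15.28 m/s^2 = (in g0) 1 ft/s^2 = 0.3048 m/s^2, so 8.535 ft/s^2 = 8.535 * 0.3048 = 2.601468 m/s^2. 15.28 m/s^2 is already in m/s^2. Sum: 2.601468 + 15.28 = 17.881468 m/s^2. 1 g0 = 9.80665 m/s^2, so 17.881468 m/s^2 = 17.881468 / 9.80665 = 1.8234023 g0 ≈ 1.823 g0 (4 s.f.). Final answer: 1.823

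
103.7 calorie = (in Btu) 1 calorie = 4.184 J, so 103.7 calorie = 103.7 * 4.184 = 433.8808 J. 1 Btu = 1055.0559 J, so 433.8808 J = 433.8808 / 1055.0559 = 0.41123965 Btu ≈ 0.4112 Btu (4 s.f.). Final answer: 0.4112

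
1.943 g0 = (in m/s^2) 19.05. Check: 1 g0 = 9.80665 m/s^2, so 1.943 g0 = 1.943 * 9.80665 = 19.054321 m/s^2. Result: 19.054321 m/s^2 ≈ 19.05 m/s^2 (4 s.f.).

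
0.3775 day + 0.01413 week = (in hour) 1 day = 86400 s, so 0.3775 day = 0.3775 * 86400 = 32616 s. 1 week = 604800 s, so 0.01413 week = 0.01413 * 604800 = 8545.824 s. Sum: 32616 + 8545.824 = 41161.824 s. 1 hour = 3600 s, so 41161.824 s = 41161.824 / 3600 = 11.43384 hour ≈ 11.43 hour (4 s.f.). Final answer: 11.43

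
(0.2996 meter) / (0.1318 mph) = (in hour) 0.001412. Check: 0.2996 meter = 0.2996 m. 1 mph = 0.44704 m/s, so 0.1318 mph = 0.1318 * 0.44704 = 0.058919872 m/s. Combine: 0.2996 m / 0.058919872 m/s = 5.0848719 s. 1 hour = 3600 s, so 5.0848719 s = 5.0848719 / 3600 = 0.0014124644 hour ≈ 0.001412 hour (4 s.f.).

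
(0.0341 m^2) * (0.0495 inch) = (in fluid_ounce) 0.0341 m^2 is already in m^2. 1 inch = 0.0254 m, so 0.0495 inch = 0.0495 * 0.0254 = 0.0012573 m. Combine: 0.0341 m^2 * 0.0012573 m = 4.287393e-05 m^3. 1 fluid_ounce = 2.957353e-05 m^3, so 4.287393e-05 m^3 = 4.287393e-05 / 2.957353e-05 = 1.44974 fluid_ounce ≈ 1.45 fluid_ounce (4 s.f.). Final answer: 1.45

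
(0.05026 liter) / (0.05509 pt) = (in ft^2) 1 liter = 0.001 m^3, so 0.05026 liter = 0.05026 * 0.001 = 5.026e-05 m^3. 1 pt = 0.00035277778 m, so 0.05509 pt = 0.05509 * 0.00035277778 = 1.9434528e-05 m. Combine: 5.026e-05 m^3 / 1.9434528e-05 m = 2.5861189 m^2. 1 ft^2 = 0.09290304 m^2, so 2.5861189 m^2 = 2.5861189 / 0.09290304 = 27.836752 ft^2 ≈ 27.84 ft^2 (4 s.f.). Final answer: 27.84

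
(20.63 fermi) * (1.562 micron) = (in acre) 1 fermi = 1e-15 m, so 20.63 fermi = 20.63 * 1e-15 = 2.063e-14 m. 1 micron = 1e-06 m, so 1.562 micron = 1.562 * 1e-06 = 1.562e-06 m. Combine: 2.063e-14 m * 1.562e-06 m = 3.222406e-20 m^2. 1 acre = 4046.8564 m^2, so 3.222406e-20 m^2 = 3.222406e-20 / 4046.8564 = 7.9627386e-24 acre ≈ 7.963e-24 acre (4 s.f.). Final answer: 7.963e-24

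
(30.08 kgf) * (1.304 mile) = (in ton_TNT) 1 kgf = 9.80665 N, so 30.08 kgf = 30.08 * 9.80665 = 294.98403 N. 1 mile = 1609.344 m, so 1.304 mile = 1.304 * 1609.344 = 2098.5846 m. Combine: 294.98403 N * 2098.5846 m = 619048.94 J. 1 ton_TNT = 4.184e+09 J, so 619048.94 J = 619048.94 / 4.184e+09 = 0.00014795625 ton_TNT ≈ 0.000148 ton_TNT (4 s.f.). Final answer: 0.000148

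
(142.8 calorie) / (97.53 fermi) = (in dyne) 1 calorie = 4.184 J, so 142.8 calorie = 142.8 * 4.184 = 597.4752 J. 1 fermi = 1e-15 m, so 97.53 fermi = 97.53 * 1e-15 = 9.753e-14 m. Combine: 597.4752 J / 9.753e-14 m = 6.1260658e+15 N. 1 dyne = 1e-05 N, so 6.1260658e+15 N = 6.1260658e+15 / 1e-05 = 6.1260658e+20 dyne ≈ 6.126e+20 dyne (4 s.f.). Final answer: 6.126e+20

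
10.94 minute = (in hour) 1 minute = 60 s, so 10.94 minute = 10.94 * 60 = 656.4 s. 1 hour = 3600 s, so 656.4 s = 656.4 / 3600 = 0.18233333 hour ≈ 0.1823 hour (4 s.f.). Final answer: 0.1823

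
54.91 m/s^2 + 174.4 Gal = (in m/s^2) 56.65. Check: 54.91 m/s^2 is already in m/s^2. 1 Gal = 0.01 m/s^2, so 174.4 Gal = 174.4 * 0.01 = 1.744 m/s^2. Sum: 54.91 + 1.744 = 56.654 m/s^2. Result: 56.654 m/s^2 ≈ 56.65 m/s^2 (4 s.f.).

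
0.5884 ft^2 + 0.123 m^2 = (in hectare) 1 ft^2 = 0.09290304 m^2, so 0.5884 ft^2 = 0.5884 * 0.09290304 = 0.054664149 m^2. 0.123 m^2 is already in m^2. Sum: 0.054664149 + 0.123 = 0.17766415 m^2. 1 hectare = 10000 m^2, so 0.17766415 m^2 = 0.17766415 / 10000 = 1.7766415e-05 hectare ≈ 1.777e-05 hectare (4 s.f.). Final answer: 1.777e-05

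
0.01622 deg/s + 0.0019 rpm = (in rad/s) 0.0004821. Check: 1 deg/s = 0.017453293 rad/s, so 0.01622 deg/s = 0.01622 * 0.017453293 = 0.0002830924 rad/s. 1 rpm = 0.10471976 rad/s, so 0.0019 rpm = 0.0019 * 0.10471976 = 0.00019896753 rad/s. Sum: 0.0002830924 + 0.00019896753 = 0.00048205994 rad/s. Result: 0.00048205994 rad/s ≈ 0.0004821 rad/s (4 s.f.).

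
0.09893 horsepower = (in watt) 73.77. Check: 1 horsepower = 745.69987 W, so 0.09893 horsepower = 0.09893 * 745.69987 = 73.772088 W. 73.772088 W = 73.772088 watt ≈ 73.77 watt (4 s.f.).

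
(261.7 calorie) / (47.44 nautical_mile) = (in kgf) 1 calorie = 4.184 J, so 261.7 calorie = 261.7 * 4.184 = 1094.9528 J. 1 nautical_mile = 1852 m, so 47.44 nautical_mile = 47.44 * 1852 = 87858.88 m. Combine: 1094.9528 J / 87858.88 m = 0.012462631 N. 1 kgf = 9.80665 N, so 0.012462631 N = 0.012462631 / 9.80665 = 0.0012708347 kgf ≈ 0.001271 kgf (4 s.f.). Final answer: 0.001271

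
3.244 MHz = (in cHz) 1 MHz = 1000000 Hz, so 3.244 MHz = 3.244 * 1000000 = 3244000 Hz. 1 cHz = 0.01 Hz, so 3244000 Hz = 3244000 / 0.01 = 3.244e+08 cHz. Final answer: 3.244e+08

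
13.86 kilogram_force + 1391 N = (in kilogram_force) 1 kilogram_force = 9.80665 N, so 13.86 kilogram_force = 13.86 * 9.80665 = 135.92017 N. 1391 N is already in N. Sum: 135.92017 + 1391 = 1526.9202 N. 1 kilogram_force = 9.80665 N, so 1526.9202 N = 1526.9202 / 9.80665 = 155.70253 kilogram_force ≈ 155.7 kilogram_force (4 s.f.). Final answer: 155.7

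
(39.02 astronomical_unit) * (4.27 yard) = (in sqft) 1 astronomical_unit = 1.4959787e+11 m, so 39.02 astronomical_unit = 39.02 * 1.4959787e+11 = 5.8373089e+12 m. 1 yard = 0.9144 m, so 4.27 yard = 4.27 * 0.9144 = 3.904488 m. Combine: 5.8373089e+12 m * 3.904488 m = 2.2791703e+13 m^2. 1 sqft = 0.09290304 m^2, so 2.2791703e+13 m^2 = 2.2791703e+13 / 0.09290304 = 2.4532785e+14 sqft ≈ 2.453e+14 sqft (4 s.f.). Final answer: 2.453e+14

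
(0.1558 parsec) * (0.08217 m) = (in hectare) 3.95e+10. Check: 1 parsec = 3.0856776e+16 m, so 0.1558 parsec = 0.1558 * 3.0856776e+16 = 4.8074857e+15 m. 0.08217 m is already in m. Combine: 4.8074857e+15 m * 0.08217 m = 3.950311e+14 m^2. 1 hectare = 10000 m^2, so 3.950311e+14 m^2 = 3.950311e+14 / 10000 = 3.950311e+10 hectare ≈ 3.95e+10 hectare (4 s.f.).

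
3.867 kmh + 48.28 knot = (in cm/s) 2591. Check: 1 kmh = 0.27777778 m/s, so 3.867 kmh = 3.867 * 0.27777778 = 1.0741667 m/s. 1 knot = 0.51444444 m/s, so 48.28 knot = 48.28 * 0.51444444 = 24.837378 m/s. Sum: 1.0741667 + 24.837378 = 25.911544 m/s. 1 cm/s = 0.01 m/s, so 25.911544 m/s = 25.911544 / 0.01 = 2591.1544 cm/s ≈ 2591 cm/s (4 s.f.).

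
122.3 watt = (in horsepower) 122.3 watt = 122.3 W. 1 horsepower = 745.69987 W, so 122.3 W = 122.3 / 745.69987 = 0.164007 horsepower ≈ 0.164 horsepower (4 s.f.). Final answer: 0.164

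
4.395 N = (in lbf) 1 lbf = 4.4482216 N, so 4.395 N = 4.395 / 4.4482216 = 0.9880353 lbf ≈ 0.988 lbf (4 s.f.). Final answer: 0.988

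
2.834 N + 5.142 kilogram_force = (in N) 2.834 N is already in N. 1 kilogram_force = 9.80665 N, so 5.142 kilogram_force = 5.142 * 9.80665 = 50.425794 N. Sum: 2.834 + 50.425794 = 53.259794 N. Result: 53.259794 N ≈ 53.26 N (4 s.f.). Final answer: 53.26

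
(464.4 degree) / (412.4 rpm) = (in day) 2.172e-06. Check: 1 degree = 0.017453293 rad, so 464.4 degree = 464.4 * 0.017453293 = 8.105309 rad. 1 rpm = 0.10471976 rad/s, so 412.4 rpm = 412.4 * 0.10471976 = 43.186427 rad/s. Combine: 8.105309 rad / 43.186427 rad/s = 0.18768186 s. 1 day = 86400 s, so 0.18768186 s = 0.18768186 / 86400 = 2.1722438e-06 day ≈ 2.172e-06 day (4 s.f.).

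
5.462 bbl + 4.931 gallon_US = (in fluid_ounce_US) 2.999e+04. Check: 1 bbl = 0.15898729 m^3, so 5.462 bbl = 5.462 * 0.15898729 = 0.8683886 m^3. 1 gallon_US = 0.0037854118 m^3, so 4.931 gallon_US = 4.931 * 0.0037854118 = 0.018665866 m^3. Sum: 0.8683886 + 0.018665866 = 0.88705447 m^3. 1 fluid_ounce_US = 2.957353e-05 m^3, so 0.88705447 m^3 = 0.88705447 / 2.957353e-05 = 29994.88 fluid_ounce_US ≈ 2.999e+04 fluid_ounce_US (4 s.f.).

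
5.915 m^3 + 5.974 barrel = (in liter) 6865. Check: 5.915 m^3 is already in m^3. 1 barrel = 0.15898729 m^3, so 5.974 barrel = 5.974 * 0.15898729 = 0.9497901 m^3. Sum: 5.915 + 0.9497901 = 6.8647901 m^3. 1 liter = 0.001 m^3, so 6.8647901 m^3 = 6.8647901 / 0.001 = 6864.7901 liter ≈ 6865 liter (4 s.f.).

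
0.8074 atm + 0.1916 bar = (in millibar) 1010. Check: 1 atm = 101325 Pa, so 0.8074 atm = 0.8074 * 101325 = 81809.805 Pa. 1 bar = 100000 Pa, so 0.1916 bar = 0.1916 * 100000 = 19160 Pa. Sum: 81809.805 + 19160 = 100969.81 Pa. 1 millibar = 100 Pa, so 100969.81 Pa = 100969.81 / 100 = 1009.6981 millibar ≈ 1010 millibar (4 s.f.).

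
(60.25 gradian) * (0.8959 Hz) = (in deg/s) 1 gradian = 0.015707963 rad, so 60.25 gradian = 60.25 * 0.015707963 = 0.94640479 rad. 0.8959 Hz is already in Hz. Combine: 0.94640479 rad * 0.8959 Hz = 0.84788405 rad/s. 1 deg/s = 0.017453293 rad/s, so 0.84788405 rad/s = 0.84788405 / 0.017453293 = 48.580178 deg/s ≈ 48.58 deg/s (4 s.f.). Final answer: 48.58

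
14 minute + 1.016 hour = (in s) 4498. Check: 1 minute = 60 s, so 14 minute = 14 * 60 = 840 s. 1 hour = 3600 s, so 1.016 hour = 1.016 * 3600 = 3657.6 s. Sum: 840 + 3657.6 = 4497.6 s. Result: 4497.6 s ≈ 4498 s (4 s.f.).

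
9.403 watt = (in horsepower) 0.01261. Check: 9.403 watt = 9.403 W. 1 horsepower = 745.69987 W, so 9.403 W = 9.403 / 745.69987 = 0.012609631 horsepower ≈ 0.01261 horsepower (4 s.f.).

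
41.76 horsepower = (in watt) 3.114e+04. Check: 1 horsepower = 745.69987 W, so 41.76 horsepower = 41.76 * 745.69987 = 31140.427 W. 31140.427 W = 31140.427 watt ≈ 3.114e+04 watt (4 s.f.).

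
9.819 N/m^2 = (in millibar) 9.819 N/m^2 = 9.819 Pa. 1 millibar = 100 Pa, so 9.819 Pa = 9.819 / 100 = 0.09819 millibar. Final answer: 0.09819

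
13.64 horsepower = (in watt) 1 horsepower = 745.69987 W, so 13.64 horsepower = 13.64 * 745.69987 = 10171.346 W. 10171.346 W = 10171.346 watt ≈ 1.017e+04 watt (4 s.f.). Final answer: 1.017e+04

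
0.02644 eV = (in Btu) 4.015e-24. Check: 1 eV = 1.6021766e-19 J, so 0.02644 eV = 0.02644 * 1.6021766e-19 = 4.236155e-21 J. 1 Btu = 1055.0559 J, so 4.236155e-21 J = 4.236155e-21 / 1055.0559 = 4.0151003e-24 Btu ≈ 4.015e-24 Btu (4 s.f.).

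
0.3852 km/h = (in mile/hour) 1 km/h = 0.27777778 m/s, so 0.3852 km/h = 0.3852 * 0.27777778 = 0.107 m/s. 1 mile/hour = 0.44704 m/s, so 0.107 m/s = 0.107 / 0.44704 = 0.23935218 mile/hour ≈ 0.2394 mile/hour (4 s.f.). Final answer: 0.2394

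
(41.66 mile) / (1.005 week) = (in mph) 0.2467. Check: 1 mile = 1609.344 m, so 41.66 mile = 41.66 * 1609.344 = 67045.271 m. 1 week = 604800 s, so 1.005 week = 1.005 * 604800 = 607824 s. Combine: 67045.271 m / 607824 s = 0.11030376 m/s. 1 mph = 0.44704 m/s, so 0.11030376 m/s = 0.11030376 / 0.44704 = 0.24674248 mph ≈ 0.2467 mph (4 s.f.).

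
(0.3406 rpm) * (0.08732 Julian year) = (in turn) 1.564e+04. Check: 1 rpm = 0.10471976 rad/s, so 0.3406 rpm = 0.3406 * 0.10471976 = 0.035667549 rad/s. 1 Julian year = 31557600 s, so 0.08732 Julian year = 0.08732 * 31557600 = 2755609.6 s. Combine: 0.035667549 rad/s * 2755609.6 s = 98285.84 rad. 1 turn = 6.2831853 rad, so 98285.84 rad = 98285.84 / 6.2831853 = 15642.677 turn ≈ 1.564e+04 turn (4 s.f.).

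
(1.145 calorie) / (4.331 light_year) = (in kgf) 1 calorie = 4.184 J, so 1.145 calorie = 1.145 * 4.184 = 4.79068 J. 1 light_year = 9.4607305e+15 m, so 4.331 light_year = 4.331 * 9.4607305e+15 = 4.0974424e+16 m. Combine: 4.79068 J / 4.0974424e+16 m = 1.1691879e-16 N. 1 kgf = 9.80665 N, so 1.1691879e-16 N = 1.1691879e-16 / 9.80665 = 1.1922398e-17 kgf ≈ 1.192e-17 kgf (4 s.f.). Final answer: 1.192e-17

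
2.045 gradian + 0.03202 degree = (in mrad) 32.68. Check: 1 gradian = 0.015707963 rad, so 2.045 gradian = 2.045 * 0.015707963 = 0.032122785 rad. 1 degree = 0.017453293 rad, so 0.03202 degree = 0.03202 * 0.017453293 = 0.00055885443 rad. Sum: 0.032122785 + 0.00055885443 = 0.032681639 rad. 1 mrad = 0.001 rad, so 0.032681639 rad = 0.032681639 / 0.001 = 32.681639 mrad ≈ 32.68 mrad (4 s.f.).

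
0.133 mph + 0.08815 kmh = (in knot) 0.1632. Check: 1 mph = 0.44704 m/s, so 0.133 mph = 0.133 * 0.44704 = 0.05945632 m/s. 1 kmh = 0.27777778 m/s, so 0.08815 kmh = 0.08815 * 0.27777778 = 0.024486111 m/s. Sum: 0.05945632 + 0.024486111 = 0.083942431 m/s. 1 knot = 0.51444444 m/s, so 0.083942431 m/s = 0.083942431 / 0.51444444 = 0.16317103 knot ≈ 0.1632 knot (4 s.f.).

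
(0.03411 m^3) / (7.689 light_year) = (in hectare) 4.689e-23. Check: 0.03411 m^3 is already in m^3. 1 light_year = 9.4607305e+15 m, so 7.689 light_year = 7.689 * 9.4607305e+15 = 7.2743557e+16 m. Combine: 0.03411 m^3 / 7.2743557e+16 m = 4.6890751e-19 m^2. 1 hectare = 10000 m^2, so 4.6890751e-19 m^2 = 4.6890751e-19 / 10000 = 4.6890751e-23 hectare ≈ 4.689e-23 hectare (4 s.f.).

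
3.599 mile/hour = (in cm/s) 1 mile/hour = 0.44704 m/s, so 3.599 mile/hour = 3.599 * 0.44704 = 1.608897 m/s. 1 cm/s = 0.01 m/s, so 1.608897 m/s = 1.608897 / 0.01 = 160.8897 cm/s ≈ 160.9 cm/s (4 s.f.). Final answer: 160.9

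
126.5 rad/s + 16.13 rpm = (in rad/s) 126.5 rad/s is already in rad/s. 1 rpm = 0.10471976 rad/s, so 16.13 rpm = 16.13 * 0.10471976 = 1.6891297 rad/s. Sum: 126.5 + 1.6891297 = 128.18913 rad/s. Result: 128.18913 rad/s ≈ 128.2 rad/s (4 s.f.). Final answer: 128.2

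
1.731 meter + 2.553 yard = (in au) 2.718e-11. Check: 1.731 meter = 1.731 m. 1 yard = 0.9144 m, so 2.553 yard = 2.553 * 0.9144 = 2.3344632 m. Sum: 1.731 + 2.3344632 = 4.0654632 m. 1 au = 1.4959787e+11 m, so 4.0654632 m = 4.0654632 / 1.4959787e+11 = 2.7175943e-11 au ≈ 2.718e-11 au (4 s.f.).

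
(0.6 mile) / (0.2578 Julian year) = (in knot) 1 mile = 1609.344 m, so 0.6 mile = 0.6 * 1609.344 = 965.6064 m. 1 Julian year = 31557600 s, so 0.2578 Julian year = 0.2578 * 31557600 = 8135549.3 s. Combine: 965.6064 m / 8135549.3 s = 0.00011868976 m/s. 1 knot = 0.51444444 m/s, so 0.00011868976 m/s = 0.00011868976 / 0.51444444 = 0.00023071444 knot ≈ 0.0002307 knot (4 s.f.). Final answer: 0.0002307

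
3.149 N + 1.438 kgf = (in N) 3.149 N is already in N. 1 kgf = 9.80665 N, so 1.438 kgf = 1.438 * 9.80665 = 14.101963 N. Sum: 3.149 + 14.101963 = 17.250963 N. Result: 17.250963 N ≈ 17.25 N (4 s.f.). Final answer: 17.25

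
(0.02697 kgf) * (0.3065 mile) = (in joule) 1 kgf = 9.80665 N, so 0.02697 kgf = 0.02697 * 9.80665 = 0.26448535 N. 1 mile = 1609.344 m, so 0.3065 mile = 0.3065 * 1609.344 = 493.26394 m. Combine: 0.26448535 N * 493.26394 m = 130.46109 J. 130.46109 J = 130.46109 joule ≈ 130.5 joule (4 s.f.). Final answer: 130.5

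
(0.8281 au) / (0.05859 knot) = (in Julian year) 1.302e+05. Check: 1 au = 1.4959787e+11 m, so 0.8281 au = 0.8281 * 1.4959787e+11 = 1.23882e+11 m. 1 knot = 0.51444444 m/s, so 0.05859 knot = 0.05859 * 0.51444444 = 0.0301413 m/s. Combine: 1.23882e+11 m / 0.0301413 m/s = 4.1100416e+12 s. 1 Julian year = 31557600 s, so 4.1100416e+12 s = 4.1100416e+12 / 31557600 = 130239.36 Julian year ≈ 1.302e+05 Julian year (4 s.f.).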